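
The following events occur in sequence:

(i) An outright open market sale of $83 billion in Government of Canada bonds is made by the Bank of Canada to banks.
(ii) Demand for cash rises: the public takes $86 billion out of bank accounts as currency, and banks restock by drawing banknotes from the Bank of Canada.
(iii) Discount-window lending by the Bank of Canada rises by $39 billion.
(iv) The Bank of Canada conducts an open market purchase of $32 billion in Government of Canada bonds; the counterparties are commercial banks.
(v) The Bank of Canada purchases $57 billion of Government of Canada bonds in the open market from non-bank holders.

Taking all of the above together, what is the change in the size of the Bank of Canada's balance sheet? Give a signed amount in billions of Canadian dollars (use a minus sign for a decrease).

OMO sale (to banks) $83 billion: a Bank of Canada asset is shed → −$83B.
Currency withdrawal $86 billion: only the composition of liabilities changes → 0.
Discount-window loan $39 billion: a Bank of Canada asset is acquired → +$39B.
OMO purchase (from banks) $32 billion: a Bank of Canada asset is acquired → +$32B.
Asset purchase (from non-banks) $57 billion: a Bank of Canada asset is acquired → +$57B.
Net: −83 + 0 + 39 + 32 + 57 = +$45 billion.

+$45 billion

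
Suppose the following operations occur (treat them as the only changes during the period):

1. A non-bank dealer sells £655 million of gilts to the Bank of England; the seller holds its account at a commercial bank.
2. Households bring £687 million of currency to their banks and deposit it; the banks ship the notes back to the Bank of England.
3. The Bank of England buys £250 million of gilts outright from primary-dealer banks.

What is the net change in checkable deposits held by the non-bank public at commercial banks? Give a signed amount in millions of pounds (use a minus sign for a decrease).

+£1342 million

Asset purchase (from non-banks) £655 million: non-bank counterparties' bank balances rise → +£655M.
Currency deposit £687 million: non-bank counterparties' bank balances rise → +£687M.
OMO purchase (from banks) £250 million: the counterparty is a bank, so public deposits are unchanged → 0.
Net: 655 + 687 + 0 = +£1342 million.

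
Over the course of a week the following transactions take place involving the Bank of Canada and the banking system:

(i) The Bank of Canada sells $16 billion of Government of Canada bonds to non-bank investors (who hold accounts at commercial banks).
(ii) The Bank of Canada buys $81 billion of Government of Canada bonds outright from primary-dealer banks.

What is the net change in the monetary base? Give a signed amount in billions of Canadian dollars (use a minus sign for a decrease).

+$65 billion

Asset sale (to non-banks) $16 billion: Bank of Canada balance sheet contracts → −$16B.
OMO purchase (from banks) $81 billion: Bank of Canada balance sheet expands → +$81B.
Net: −16 + 81 = +$65 billion.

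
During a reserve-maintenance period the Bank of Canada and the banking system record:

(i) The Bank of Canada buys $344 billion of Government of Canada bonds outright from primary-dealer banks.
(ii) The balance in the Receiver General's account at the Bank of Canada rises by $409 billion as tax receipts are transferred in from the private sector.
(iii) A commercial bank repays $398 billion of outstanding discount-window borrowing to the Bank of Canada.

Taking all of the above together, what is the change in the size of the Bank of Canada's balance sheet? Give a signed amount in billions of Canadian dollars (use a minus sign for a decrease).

-$54 billion

Bank of Canada balance sheet:
  Assets:      Securities +$344B, Loans to banks −$398B
  Liabilities: Bank reserves −$463B, Government deposits +$409B
Change in total Bank of Canada assets = -$54 billion.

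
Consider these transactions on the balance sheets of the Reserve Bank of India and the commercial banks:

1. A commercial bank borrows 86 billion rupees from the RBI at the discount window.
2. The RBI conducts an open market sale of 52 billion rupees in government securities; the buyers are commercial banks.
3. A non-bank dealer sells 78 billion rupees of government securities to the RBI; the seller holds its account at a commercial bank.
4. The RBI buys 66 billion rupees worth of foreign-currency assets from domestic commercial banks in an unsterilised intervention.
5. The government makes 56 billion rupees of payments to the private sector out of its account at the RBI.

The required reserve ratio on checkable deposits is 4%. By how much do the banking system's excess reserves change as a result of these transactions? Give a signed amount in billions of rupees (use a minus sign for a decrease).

Discount-window loan 86 billion rupees: reserves +86B, deposits 0.
OMO sale (to banks) 52 billion rupees: reserves −52B, deposits 0.
Asset purchase (from non-banks) 78 billion rupees: reserves +78B, deposits +78B.
FX purchase 66 billion rupees: reserves +66B, deposits 0.
Government spending 56 billion rupees: reserves +56B, deposits +56B.
Totals: Δreserves = +234B, Δdeposits = +134B.
Δrequired reserves = 4% × +134B = +5.36B.
Δexcess reserves = Δreserves − Δrequired = +234B − (+5.36B) = +228.64 billion.

+228.64 billion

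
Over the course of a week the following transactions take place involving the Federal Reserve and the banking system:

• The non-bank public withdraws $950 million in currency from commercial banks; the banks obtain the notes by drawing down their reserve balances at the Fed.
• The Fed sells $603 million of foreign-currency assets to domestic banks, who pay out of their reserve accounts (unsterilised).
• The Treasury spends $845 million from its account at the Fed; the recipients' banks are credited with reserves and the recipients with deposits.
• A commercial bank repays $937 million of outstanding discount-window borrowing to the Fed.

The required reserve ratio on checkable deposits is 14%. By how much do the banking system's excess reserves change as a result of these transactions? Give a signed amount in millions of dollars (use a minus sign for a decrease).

-$1630.3 million

Currency withdrawal $950 million: reserves −$950M, deposits −$950M.
FX sale $603 million: reserves −$603M, deposits 0.
Government spending $845 million: reserves +$845M, deposits +$845M.
Discount-window repayment $937 million: reserves −$937M, deposits 0.
Totals: Δreserves = −$1645M, Δdeposits = −$105M.
Δrequired reserves = 14% × −$105M = −$14.7M.
Δexcess reserves = Δreserves − Δrequired = −$1645M − (−$14.7M) = -$1630.3 million.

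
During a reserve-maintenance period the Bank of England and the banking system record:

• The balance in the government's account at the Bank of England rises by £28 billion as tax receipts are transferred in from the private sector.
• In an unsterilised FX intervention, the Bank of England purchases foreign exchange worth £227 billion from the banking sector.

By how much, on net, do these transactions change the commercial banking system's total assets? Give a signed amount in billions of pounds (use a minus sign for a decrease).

-£28 billion

Bank of England balance sheet:
  Assets:      Foreign assets +£227B
  Liabilities: Bank reserves +£199B, Government deposits +£28B
Commercial banking system:
  Assets:      Reserves at CB +£199B, Foreign assets −£227B
  Liabilities: Checkable deposits −£28B
Change in total bank assets = -£28 billion.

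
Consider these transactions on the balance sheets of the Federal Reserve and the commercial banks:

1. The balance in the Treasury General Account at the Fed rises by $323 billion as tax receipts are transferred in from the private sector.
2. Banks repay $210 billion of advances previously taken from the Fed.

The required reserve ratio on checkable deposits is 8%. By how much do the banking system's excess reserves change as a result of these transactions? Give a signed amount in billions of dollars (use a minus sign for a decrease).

-$507.16 billion

Government account inflow $323 billion: reserves −$323B, deposits −$323B.
Discount-window repayment $210 billion: reserves −$210B, deposits 0.
Totals: Δreserves = −$533B, Δdeposits = −$323B.
Δrequired reserves = 8% × −$323B = −$25.84B.
Δexcess reserves = Δreserves − Δrequired = −$533B − (−$25.84B) = -$507.16 billion.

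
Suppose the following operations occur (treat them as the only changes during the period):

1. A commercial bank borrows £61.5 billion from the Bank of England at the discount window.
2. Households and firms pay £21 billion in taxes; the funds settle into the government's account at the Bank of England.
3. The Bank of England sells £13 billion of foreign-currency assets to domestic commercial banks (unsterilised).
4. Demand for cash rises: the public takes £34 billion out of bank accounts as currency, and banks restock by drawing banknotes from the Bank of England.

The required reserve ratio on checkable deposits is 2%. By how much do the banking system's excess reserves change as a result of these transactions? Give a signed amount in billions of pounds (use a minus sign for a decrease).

Discount-window loan £61.5 billion: reserves +£61.5B, deposits 0.
Government account inflow £21 billion: reserves −£21B, deposits −£21B.
FX sale £13 billion: reserves −£13B, deposits 0.
Currency withdrawal £34 billion: reserves −£34B, deposits −£34B.
Totals: Δreserves = −£6.5B, Δdeposits = −£55B.
Δrequired reserves = 2% × −£55B = −£1.1B.
Δexcess reserves = Δreserves − Δrequired = −£6.5B − (−£1.1B) = -£5.4 billion.

-£5.4 billion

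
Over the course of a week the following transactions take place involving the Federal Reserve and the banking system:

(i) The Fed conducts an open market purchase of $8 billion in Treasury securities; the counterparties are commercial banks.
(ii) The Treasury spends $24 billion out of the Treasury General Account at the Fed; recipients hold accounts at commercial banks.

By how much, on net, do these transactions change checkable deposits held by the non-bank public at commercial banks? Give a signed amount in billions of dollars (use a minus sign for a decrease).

OMO purchase (from banks) $8 billion: the counterparty is a bank, so public deposits are unchanged → 0.
Government spending $24 billion: non-bank counterparties' bank balances rise → +$24B.
Net: 0 + 24 = +$24 billion.

+$24 billion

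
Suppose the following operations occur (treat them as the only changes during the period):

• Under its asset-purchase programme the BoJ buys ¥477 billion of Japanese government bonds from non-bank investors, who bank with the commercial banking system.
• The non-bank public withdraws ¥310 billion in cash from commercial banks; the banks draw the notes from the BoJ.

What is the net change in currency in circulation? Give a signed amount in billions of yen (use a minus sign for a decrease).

BoJ balance sheet:
  Assets:      Securities +¥477B
  Liabilities: Bank reserves +¥167B, Currency in circulation +¥310B
Commercial banking system:
  Assets:      Reserves at CB +¥167B
  Liabilities: Checkable deposits +¥167B
So the change in currency in circulation is +¥310 billion.

+¥310 billion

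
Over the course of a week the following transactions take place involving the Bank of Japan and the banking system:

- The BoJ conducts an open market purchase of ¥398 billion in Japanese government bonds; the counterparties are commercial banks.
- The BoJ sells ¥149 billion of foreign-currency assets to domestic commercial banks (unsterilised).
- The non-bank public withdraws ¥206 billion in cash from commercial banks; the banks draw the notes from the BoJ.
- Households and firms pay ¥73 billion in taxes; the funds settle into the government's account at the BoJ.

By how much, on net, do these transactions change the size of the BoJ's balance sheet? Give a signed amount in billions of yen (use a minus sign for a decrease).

+¥249 billion

BoJ balance sheet:
  Assets:      Securities +¥398B, Foreign assets −¥149B
  Liabilities: Bank reserves −¥30B, Currency in circulation +¥206B, Government deposits +¥73B
Change in total BoJ assets = +¥249 billion.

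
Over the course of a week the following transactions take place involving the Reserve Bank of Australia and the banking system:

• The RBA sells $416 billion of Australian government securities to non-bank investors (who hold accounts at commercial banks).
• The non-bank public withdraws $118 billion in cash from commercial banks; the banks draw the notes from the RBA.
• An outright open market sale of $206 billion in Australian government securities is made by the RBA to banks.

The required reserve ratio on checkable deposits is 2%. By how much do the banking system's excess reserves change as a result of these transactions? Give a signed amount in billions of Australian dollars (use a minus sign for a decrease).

Asset sale (to non-banks) $416 billion: reserves −$416B, deposits −$416B.
Currency withdrawal $118 billion: reserves −$118B, deposits −$118B.
OMO sale (to banks) $206 billion: reserves −$206B, deposits 0.
Totals: Δreserves = −$740B, Δdeposits = −$534B.
Δrequired reserves = 2% × −$534B = −$10.68B.
Δexcess reserves = Δreserves − Δrequired = −$740B − (−$10.68B) = -$729.32 billion.

-$729.32 billion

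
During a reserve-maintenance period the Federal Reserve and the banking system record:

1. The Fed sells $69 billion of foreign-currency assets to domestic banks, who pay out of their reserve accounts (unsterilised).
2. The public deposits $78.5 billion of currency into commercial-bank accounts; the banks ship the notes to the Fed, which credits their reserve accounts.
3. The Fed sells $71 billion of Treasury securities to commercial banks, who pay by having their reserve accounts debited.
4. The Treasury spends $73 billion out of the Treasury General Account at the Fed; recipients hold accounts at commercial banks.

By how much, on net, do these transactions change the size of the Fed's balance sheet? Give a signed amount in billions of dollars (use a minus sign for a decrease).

Fed balance sheet:
  Assets:      Securities −$71B, Foreign assets −$69B
  Liabilities: Bank reserves +$11.5B, Currency in circulation −$78.5B, Government deposits −$73B
Change in total Fed assets = -$140 billion.

-$140 billion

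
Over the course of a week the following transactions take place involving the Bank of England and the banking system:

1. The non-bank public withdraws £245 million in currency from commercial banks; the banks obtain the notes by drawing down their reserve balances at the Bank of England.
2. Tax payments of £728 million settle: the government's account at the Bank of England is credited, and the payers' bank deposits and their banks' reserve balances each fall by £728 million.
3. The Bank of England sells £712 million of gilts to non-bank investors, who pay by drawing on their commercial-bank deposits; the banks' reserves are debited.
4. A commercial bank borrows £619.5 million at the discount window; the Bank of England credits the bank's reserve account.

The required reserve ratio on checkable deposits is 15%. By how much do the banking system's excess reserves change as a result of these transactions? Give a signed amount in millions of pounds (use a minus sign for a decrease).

Currency withdrawal £245 million: reserves −£245M, deposits −£245M.
Government account inflow £728 million: reserves −£728M, deposits −£728M.
Asset sale (to non-banks) £712 million: reserves −£712M, deposits −£712M.
Discount-window loan £619.5 million: reserves +£619.5M, deposits 0.
Totals: Δreserves = −£1065.5M, Δdeposits = −£1685M.
Δrequired reserves = 15% × −£1685M = −£252.75M.
Δexcess reserves = Δreserves − Δrequired = −£1065.5M − (−£252.75M) = -£812.75 million.

-£812.75 million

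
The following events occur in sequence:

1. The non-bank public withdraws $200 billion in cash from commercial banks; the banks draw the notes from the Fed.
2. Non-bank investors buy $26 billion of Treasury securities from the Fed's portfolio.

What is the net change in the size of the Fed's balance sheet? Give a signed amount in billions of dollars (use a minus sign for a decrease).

Fed balance sheet:
  Assets:      Securities −$26B
  Liabilities: Bank reserves −$226B, Currency in circulation +$200B
Change in total Fed assets = -$26 billion.

-$26 billion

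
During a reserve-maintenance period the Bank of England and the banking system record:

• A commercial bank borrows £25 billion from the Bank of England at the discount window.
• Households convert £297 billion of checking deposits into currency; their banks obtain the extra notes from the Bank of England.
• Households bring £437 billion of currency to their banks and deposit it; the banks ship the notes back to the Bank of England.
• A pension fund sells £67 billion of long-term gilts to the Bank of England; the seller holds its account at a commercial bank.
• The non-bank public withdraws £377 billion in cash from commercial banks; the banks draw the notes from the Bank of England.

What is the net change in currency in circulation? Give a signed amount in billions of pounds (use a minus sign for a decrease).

+£237 billion

Bank of England balance sheet:
  Assets:      Securities +£67B, Loans to banks +£25B
  Liabilities: Bank reserves −£145B, Currency in circulation +£237B
Commercial banking system:
  Assets:      Reserves at CB −£145B
  Liabilities: Checkable deposits −£170B, Borrowings from CB +£25B
So the change in currency in circulation is +£237 billion.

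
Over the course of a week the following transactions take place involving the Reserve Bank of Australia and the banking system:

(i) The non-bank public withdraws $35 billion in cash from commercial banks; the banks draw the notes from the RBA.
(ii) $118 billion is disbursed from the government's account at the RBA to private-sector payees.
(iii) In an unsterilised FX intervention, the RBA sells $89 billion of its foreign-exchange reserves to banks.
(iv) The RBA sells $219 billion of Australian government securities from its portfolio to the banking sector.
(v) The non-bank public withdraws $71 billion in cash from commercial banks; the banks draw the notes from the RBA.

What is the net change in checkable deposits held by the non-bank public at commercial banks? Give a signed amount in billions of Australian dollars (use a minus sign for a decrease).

RBA balance sheet:
  Assets:      Securities −$219B, Foreign assets −$89B
  Liabilities: Bank reserves −$296B, Currency in circulation +$106B, Government deposits −$118B
Commercial banking system:
  Assets:      Reserves at CB −$296B, Securities +$219B, Foreign assets +$89B
  Liabilities: Checkable deposits +$12B
So the change in checkable deposits held by the non-bank public at commercial banks is +$12 billion.

+$12 billion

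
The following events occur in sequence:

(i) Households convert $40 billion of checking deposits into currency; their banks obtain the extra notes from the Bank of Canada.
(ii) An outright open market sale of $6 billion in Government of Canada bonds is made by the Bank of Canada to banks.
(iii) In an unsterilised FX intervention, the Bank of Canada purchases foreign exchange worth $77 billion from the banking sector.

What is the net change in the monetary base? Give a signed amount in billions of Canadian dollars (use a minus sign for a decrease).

Bank of Canada balance sheet:
  Assets:      Securities −$6B, Foreign assets +$77B
  Liabilities: Bank reserves +$31B, Currency in circulation +$40B
Commercial banking system:
  Assets:      Reserves at CB +$31B, Securities +$6B, Foreign assets −$77B
  Liabilities: Checkable deposits −$40B
Monetary base = currency + reserves: +$40B + (+$31B) = +$71 billion.

+$71 billion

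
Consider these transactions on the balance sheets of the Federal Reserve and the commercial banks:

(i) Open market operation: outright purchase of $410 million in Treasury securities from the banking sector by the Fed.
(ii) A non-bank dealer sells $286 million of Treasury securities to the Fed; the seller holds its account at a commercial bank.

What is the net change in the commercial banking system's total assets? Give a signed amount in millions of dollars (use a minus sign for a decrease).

+$286 million

Fed balance sheet:
  Assets:      Securities +$696M
  Liabilities: Bank reserves +$696M
Commercial banking system:
  Assets:      Reserves at CB +$696M, Securities −$410M
  Liabilities: Checkable deposits +$286M
Change in total bank assets = +$286 million.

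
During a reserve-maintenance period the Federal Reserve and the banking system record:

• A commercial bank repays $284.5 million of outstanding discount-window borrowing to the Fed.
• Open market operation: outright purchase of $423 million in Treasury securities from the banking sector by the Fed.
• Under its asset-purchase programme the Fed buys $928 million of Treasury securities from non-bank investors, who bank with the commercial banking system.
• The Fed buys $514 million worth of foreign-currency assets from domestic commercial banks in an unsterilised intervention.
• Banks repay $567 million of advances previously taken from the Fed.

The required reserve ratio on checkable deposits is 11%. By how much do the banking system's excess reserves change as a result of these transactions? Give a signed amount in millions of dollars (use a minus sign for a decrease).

Discount-window repayment $284.5 million: reserves −$284.5M, deposits 0.
OMO purchase (from banks) $423 million: reserves +$423M, deposits 0.
Asset purchase (from non-banks) $928 million: reserves +$928M, deposits +$928M.
FX purchase $514 million: reserves +$514M, deposits 0.
Discount-window repayment $567 million: reserves −$567M, deposits 0.
Totals: Δreserves = +$1013.5M, Δdeposits = +$928M.
Δrequired reserves = 11% × +$928M = +$102.08M.
Δexcess reserves = Δreserves − Δrequired = +$1013.5M − (+$102.08M) = +$911.42 million.

+$911.42 million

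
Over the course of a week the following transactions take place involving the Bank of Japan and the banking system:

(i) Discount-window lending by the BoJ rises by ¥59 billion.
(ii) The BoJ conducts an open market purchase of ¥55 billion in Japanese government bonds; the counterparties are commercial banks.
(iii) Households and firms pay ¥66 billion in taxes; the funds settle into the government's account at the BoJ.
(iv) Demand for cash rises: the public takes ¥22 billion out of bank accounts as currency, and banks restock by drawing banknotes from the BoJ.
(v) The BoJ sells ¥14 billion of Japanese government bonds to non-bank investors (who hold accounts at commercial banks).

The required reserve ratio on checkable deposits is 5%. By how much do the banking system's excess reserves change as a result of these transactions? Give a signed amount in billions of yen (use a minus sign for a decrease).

+¥17.1 billion

Discount-window loan ¥59 billion: reserves +¥59B, deposits 0.
OMO purchase (from banks) ¥55 billion: reserves +¥55B, deposits 0.
Government account inflow ¥66 billion: reserves −¥66B, deposits −¥66B.
Currency withdrawal ¥22 billion: reserves −¥22B, deposits −¥22B.
Asset sale (to non-banks) ¥14 billion: reserves −¥14B, deposits −¥14B.
Totals: Δreserves = +¥12B, Δdeposits = −¥102B.
Δrequired reserves = 5% × −¥102B = −¥5.1B.
Δexcess reserves = Δreserves − Δrequired = +¥12B − (−¥5.1B) = +¥17.1 billion.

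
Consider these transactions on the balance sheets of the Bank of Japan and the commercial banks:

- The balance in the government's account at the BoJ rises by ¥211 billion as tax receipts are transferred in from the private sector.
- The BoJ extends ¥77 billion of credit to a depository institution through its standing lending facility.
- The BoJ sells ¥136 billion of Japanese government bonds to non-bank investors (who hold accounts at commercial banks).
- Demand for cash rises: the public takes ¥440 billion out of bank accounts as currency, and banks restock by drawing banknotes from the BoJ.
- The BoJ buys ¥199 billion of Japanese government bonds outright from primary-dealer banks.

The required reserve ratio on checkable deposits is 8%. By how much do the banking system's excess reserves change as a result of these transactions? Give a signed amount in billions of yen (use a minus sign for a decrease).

Government account inflow ¥211 billion: reserves −¥211B, deposits −¥211B.
Discount-window loan ¥77 billion: reserves +¥77B, deposits 0.
Asset sale (to non-banks) ¥136 billion: reserves −¥136B, deposits −¥136B.
Currency withdrawal ¥440 billion: reserves −¥440B, deposits −¥440B.
OMO purchase (from banks) ¥199 billion: reserves +¥199B, deposits 0.
Totals: Δreserves = −¥511B, Δdeposits = −¥787B.
Δrequired reserves = 8% × −¥787B = −¥62.96B.
Δexcess reserves = Δreserves − Δrequired = −¥511B − (−¥62.96B) = -¥448.04 billion.

-¥448.04 billion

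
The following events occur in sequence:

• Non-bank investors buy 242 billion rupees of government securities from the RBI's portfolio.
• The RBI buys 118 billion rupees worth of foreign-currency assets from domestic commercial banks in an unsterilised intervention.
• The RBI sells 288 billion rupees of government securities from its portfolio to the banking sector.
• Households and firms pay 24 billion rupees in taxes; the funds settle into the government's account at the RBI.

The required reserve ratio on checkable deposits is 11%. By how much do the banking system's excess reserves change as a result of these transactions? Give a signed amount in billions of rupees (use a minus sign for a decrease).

-406.74 billion

Asset sale (to non-banks) 242 billion rupees: reserves −242B, deposits −242B.
FX purchase 118 billion rupees: reserves +118B, deposits 0.
OMO sale (to banks) 288 billion rupees: reserves −288B, deposits 0.
Government account inflow 24 billion rupees: reserves −24B, deposits −24B.
Totals: Δreserves = −436B, Δdeposits = −266B.
Δrequired reserves = 11% × −266B = −29.26B.
Δexcess reserves = Δreserves − Δrequired = −436B − (−29.26B) = -406.74 billion.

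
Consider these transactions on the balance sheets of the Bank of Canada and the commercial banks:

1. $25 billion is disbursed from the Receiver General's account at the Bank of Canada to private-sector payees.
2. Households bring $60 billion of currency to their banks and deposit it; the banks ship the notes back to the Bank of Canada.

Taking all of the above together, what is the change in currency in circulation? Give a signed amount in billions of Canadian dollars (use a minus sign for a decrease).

Bank of Canada balance sheet:
  Assets:      no change
  Liabilities: Bank reserves +$85B, Currency in circulation −$60B, Government deposits −$25B
Commercial banking system:
  Assets:      Reserves at CB +$85B
  Liabilities: Checkable deposits +$85B
So the change in currency in circulation is -$60 billion.

-$60 billion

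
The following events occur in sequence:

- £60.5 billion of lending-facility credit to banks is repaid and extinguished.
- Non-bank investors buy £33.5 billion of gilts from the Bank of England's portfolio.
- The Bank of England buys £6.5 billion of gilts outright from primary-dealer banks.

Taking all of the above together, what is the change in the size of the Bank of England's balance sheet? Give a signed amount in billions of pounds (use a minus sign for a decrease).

-£87.5 billion

Discount-window repayment £60.5 billion: a Bank of England asset is shed → −£60.5B.
Asset sale (to non-banks) £33.5 billion: a Bank of England asset is shed → −£33.5B.
OMO purchase (from banks) £6.5 billion: a Bank of England asset is acquired → +£6.5B.
Net: −60.5 − 33.5 + 6.5 = -£87.5 billion.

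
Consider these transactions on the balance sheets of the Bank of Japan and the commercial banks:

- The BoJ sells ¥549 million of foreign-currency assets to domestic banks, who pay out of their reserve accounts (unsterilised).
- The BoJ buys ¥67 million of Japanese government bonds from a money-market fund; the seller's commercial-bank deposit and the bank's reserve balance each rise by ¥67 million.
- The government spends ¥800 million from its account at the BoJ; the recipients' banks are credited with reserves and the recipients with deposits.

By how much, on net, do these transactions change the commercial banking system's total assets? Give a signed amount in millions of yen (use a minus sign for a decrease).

FX sale ¥549 million: just an asset swap on bank balance sheets → 0.
Asset purchase (from non-banks) ¥67 million: bank balance sheets expand → +¥67M.
Government spending ¥800 million: bank balance sheets expand → +¥800M.
Net: 0 + 67 + 800 = +¥867 million.

+¥867 million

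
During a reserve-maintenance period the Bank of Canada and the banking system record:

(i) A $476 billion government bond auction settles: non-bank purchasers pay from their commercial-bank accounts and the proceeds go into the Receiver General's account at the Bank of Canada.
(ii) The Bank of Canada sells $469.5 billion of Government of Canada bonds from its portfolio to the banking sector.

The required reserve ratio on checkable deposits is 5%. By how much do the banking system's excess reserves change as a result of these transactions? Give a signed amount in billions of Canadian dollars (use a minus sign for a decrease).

-$921.7 billion

Government account inflow $476 billion: reserves −$476B, deposits −$476B.
OMO sale (to banks) $469.5 billion: reserves −$469.5B, deposits 0.
Totals: Δreserves = −$945.5B, Δdeposits = −$476B.
Δrequired reserves = 5% × −$476B = −$23.8B.
Δexcess reserves = Δreserves − Δrequired = −$945.5B − (−$23.8B) = -$921.7 billion.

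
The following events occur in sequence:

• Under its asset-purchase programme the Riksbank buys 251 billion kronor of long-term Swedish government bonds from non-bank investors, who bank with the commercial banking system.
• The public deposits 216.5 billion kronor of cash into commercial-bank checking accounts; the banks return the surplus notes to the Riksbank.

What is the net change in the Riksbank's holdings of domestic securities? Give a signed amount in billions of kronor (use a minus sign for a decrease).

+251 billion

Asset purchase (from non-banks) 251 billion kronor: securities added to the Riksbank's portfolio → +251B.
Currency deposit 216.5 billion kronor: the Riksbank's securities portfolio is untouched → 0.
Net: 251 + 0 = +251 billion.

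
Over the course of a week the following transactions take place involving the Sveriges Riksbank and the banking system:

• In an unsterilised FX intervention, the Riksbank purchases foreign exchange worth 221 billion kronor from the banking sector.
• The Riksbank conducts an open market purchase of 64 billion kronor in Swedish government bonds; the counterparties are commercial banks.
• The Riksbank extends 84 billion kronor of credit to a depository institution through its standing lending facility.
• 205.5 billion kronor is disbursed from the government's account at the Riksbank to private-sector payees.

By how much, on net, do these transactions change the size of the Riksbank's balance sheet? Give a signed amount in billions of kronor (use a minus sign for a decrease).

Riksbank balance sheet:
  Assets:      Securities +64B, Loans to banks +84B, Foreign assets +221B
  Liabilities: Bank reserves +574.5B, Government deposits −205.5B
Commercial banking system:
  Assets:      Reserves at CB +574.5B, Securities −64B, Foreign assets −221B
  Liabilities: Checkable deposits +205.5B, Borrowings from CB +84B
Change in total Riksbank assets = +369 billion.

+369 billion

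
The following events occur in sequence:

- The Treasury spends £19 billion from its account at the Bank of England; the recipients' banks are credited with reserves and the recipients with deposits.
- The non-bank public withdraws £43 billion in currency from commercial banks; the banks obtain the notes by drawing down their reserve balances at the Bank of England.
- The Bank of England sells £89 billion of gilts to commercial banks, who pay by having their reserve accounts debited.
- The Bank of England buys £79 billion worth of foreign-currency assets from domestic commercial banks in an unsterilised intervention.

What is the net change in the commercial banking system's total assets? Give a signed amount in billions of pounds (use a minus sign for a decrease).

-£24 billion

Bank of England balance sheet:
  Assets:      Securities −£89B, Foreign assets +£79B
  Liabilities: Bank reserves −£34B, Currency in circulation +£43B, Government deposits −£19B
Commercial banking system:
  Assets:      Reserves at CB −£34B, Securities +£89B, Foreign assets −£79B
  Liabilities: Checkable deposits −£24B
Change in total bank assets = -£24 billion.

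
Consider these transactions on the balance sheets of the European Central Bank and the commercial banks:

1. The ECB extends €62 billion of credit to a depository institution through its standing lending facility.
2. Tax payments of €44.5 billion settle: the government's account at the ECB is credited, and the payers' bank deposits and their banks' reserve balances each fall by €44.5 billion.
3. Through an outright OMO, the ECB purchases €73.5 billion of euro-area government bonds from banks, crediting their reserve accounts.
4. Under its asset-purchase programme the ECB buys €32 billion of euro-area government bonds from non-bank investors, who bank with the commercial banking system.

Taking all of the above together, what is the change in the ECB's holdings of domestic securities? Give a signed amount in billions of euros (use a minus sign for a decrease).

Discount-window loan €62 billion: the ECB's securities portfolio is untouched → 0.
Government account inflow €44.5 billion: the ECB's securities portfolio is untouched → 0.
OMO purchase (from banks) €73.5 billion: securities added to the ECB's portfolio → +€73.5B.
Asset purchase (from non-banks) €32 billion: securities added to the ECB's portfolio → +€32B.
Net: 0 + 0 + 73.5 + 32 = +€105.5 billion.

+€105.5 billion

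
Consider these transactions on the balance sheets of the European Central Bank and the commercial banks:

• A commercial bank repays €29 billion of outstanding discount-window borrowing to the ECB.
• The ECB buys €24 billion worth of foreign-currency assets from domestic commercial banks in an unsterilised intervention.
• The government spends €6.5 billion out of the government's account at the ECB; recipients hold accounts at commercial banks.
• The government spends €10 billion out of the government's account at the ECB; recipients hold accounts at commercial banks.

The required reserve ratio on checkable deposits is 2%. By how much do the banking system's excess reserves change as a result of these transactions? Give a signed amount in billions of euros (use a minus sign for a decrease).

+€11.17 billion

Discount-window repayment €29 billion: reserves −€29B, deposits 0.
FX purchase €24 billion: reserves +€24B, deposits 0.
Government spending €6.5 billion: reserves +€6.5B, deposits +€6.5B.
Government spending €10 billion: reserves +€10B, deposits +€10B.
Totals: Δreserves = +€11.5B, Δdeposits = +€16.5B.
Δrequired reserves = 2% × +€16.5B = +€0.33B.
Δexcess reserves = Δreserves − Δrequired = +€11.5B − (+€0.33B) = +€11.17 billion.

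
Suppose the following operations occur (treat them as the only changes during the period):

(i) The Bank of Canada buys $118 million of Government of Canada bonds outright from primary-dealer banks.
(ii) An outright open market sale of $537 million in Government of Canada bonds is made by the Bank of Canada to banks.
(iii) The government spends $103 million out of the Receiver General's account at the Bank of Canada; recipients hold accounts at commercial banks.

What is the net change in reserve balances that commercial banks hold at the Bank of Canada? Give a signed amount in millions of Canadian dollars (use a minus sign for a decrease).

-$316 million

OMO purchase (from banks) $118 million: the Bank of Canada pays by crediting reserve accounts → +$118M.
OMO sale (to banks) $537 million: the buying banks pay out of their reserve balances → −$537M.
Government spending $103 million: government payments flow into bank reserve accounts → +$103M.
Net: 118 − 537 + 103 = -$316 million.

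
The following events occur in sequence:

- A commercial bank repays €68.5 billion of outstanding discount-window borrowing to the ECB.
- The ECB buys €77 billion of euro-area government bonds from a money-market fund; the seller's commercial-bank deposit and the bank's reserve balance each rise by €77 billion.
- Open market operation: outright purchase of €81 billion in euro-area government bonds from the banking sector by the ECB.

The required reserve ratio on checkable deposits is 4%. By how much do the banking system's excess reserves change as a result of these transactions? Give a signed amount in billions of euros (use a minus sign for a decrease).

Discount-window repayment €68.5 billion: reserves −€68.5B, deposits 0.
Asset purchase (from non-banks) €77 billion: reserves +€77B, deposits +€77B.
OMO purchase (from banks) €81 billion: reserves +€81B, deposits 0.
Totals: Δreserves = +€89.5B, Δdeposits = +€77B.
Δrequired reserves = 4% × +€77B = +€3.08B.
Δexcess reserves = Δreserves − Δrequired = +€89.5B − (+€3.08B) = +€86.42 billion.

+€86.42 billion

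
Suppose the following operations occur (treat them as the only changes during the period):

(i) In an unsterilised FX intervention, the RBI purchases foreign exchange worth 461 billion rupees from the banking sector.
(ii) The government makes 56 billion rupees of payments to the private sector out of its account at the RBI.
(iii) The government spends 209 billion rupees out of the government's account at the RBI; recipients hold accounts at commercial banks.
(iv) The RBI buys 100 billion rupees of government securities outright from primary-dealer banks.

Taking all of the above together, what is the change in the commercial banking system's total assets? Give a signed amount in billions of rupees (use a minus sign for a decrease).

+265 billion

RBI balance sheet:
  Assets:      Securities +100B, Foreign assets +461B
  Liabilities: Bank reserves +826B, Government deposits −265B
Commercial banking system:
  Assets:      Reserves at CB +826B, Securities −100B, Foreign assets −461B
  Liabilities: Checkable deposits +265B
Change in total bank assets = +265 billion.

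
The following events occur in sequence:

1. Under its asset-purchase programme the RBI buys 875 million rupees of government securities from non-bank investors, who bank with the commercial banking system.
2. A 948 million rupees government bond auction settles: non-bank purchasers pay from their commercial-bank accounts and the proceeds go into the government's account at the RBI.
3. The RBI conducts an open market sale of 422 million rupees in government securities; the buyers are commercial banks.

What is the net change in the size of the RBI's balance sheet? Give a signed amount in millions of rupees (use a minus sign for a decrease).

+453 million

Asset purchase (from non-banks) 875 million rupees: an RBI asset is acquired → +875M.
Government account inflow 948 million rupees: only the composition of liabilities changes → 0.
OMO sale (to banks) 422 million rupees: an RBI asset is shed → −422M.
Net: 875 + 0 − 422 = +453 million.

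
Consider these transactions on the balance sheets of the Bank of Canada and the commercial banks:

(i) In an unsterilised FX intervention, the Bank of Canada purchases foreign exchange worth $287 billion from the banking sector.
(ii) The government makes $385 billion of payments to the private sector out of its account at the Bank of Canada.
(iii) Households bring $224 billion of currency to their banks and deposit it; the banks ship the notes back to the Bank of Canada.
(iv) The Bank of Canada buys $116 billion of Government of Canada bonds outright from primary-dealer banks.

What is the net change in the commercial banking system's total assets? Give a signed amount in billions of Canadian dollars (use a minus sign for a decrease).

+$609 billion

FX purchase $287 billion: just an asset swap on bank balance sheets → 0.
Government spending $385 billion: bank balance sheets expand → +$385B.
Currency deposit $224 billion: bank balance sheets expand → +$224B.
OMO purchase (from banks) $116 billion: just an asset swap on bank balance sheets → 0.
Net: 0 + 385 + 224 + 0 = +$609 billion.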